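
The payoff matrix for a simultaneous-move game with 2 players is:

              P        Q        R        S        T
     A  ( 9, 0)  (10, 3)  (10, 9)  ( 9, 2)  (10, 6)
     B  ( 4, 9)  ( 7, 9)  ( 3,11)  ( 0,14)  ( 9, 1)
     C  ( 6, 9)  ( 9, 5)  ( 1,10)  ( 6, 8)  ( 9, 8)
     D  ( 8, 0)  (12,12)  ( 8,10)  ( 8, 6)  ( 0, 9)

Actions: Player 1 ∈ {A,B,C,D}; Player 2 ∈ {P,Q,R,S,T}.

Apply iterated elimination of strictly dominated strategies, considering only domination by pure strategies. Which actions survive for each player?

P1 drop B (A beats it: P:9>4 Q:10>7 R:10>3 S:9>0 T:10>9)
P1 drop C (A beats it: P:9>6 Q:10>9 R:10>1 S:9>6 T:10>9)
P2 drop P (Q beats it: A:3>0 D:12>0)
P2 drop S (Q beats it: A:3>2 D:12>6)
P2 drop T (R beats it: A:9>6 D:10>9)
P1→{A,D} P2→{Q,R}

Survivors P1:{A,D} P2:{Q,R}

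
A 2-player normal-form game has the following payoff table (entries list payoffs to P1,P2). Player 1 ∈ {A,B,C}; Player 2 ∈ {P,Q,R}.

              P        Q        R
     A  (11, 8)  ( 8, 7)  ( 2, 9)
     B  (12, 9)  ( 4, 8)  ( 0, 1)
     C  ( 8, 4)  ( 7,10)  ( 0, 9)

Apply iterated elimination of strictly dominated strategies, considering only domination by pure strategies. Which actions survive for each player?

Survivors P1:{A,B} P2:{P,R}

P1 drop C (A beats it: P:11>8 Q:8>7 R:2>0)
P2 drop Q (P beats it: A:8>7 B:9>8)
P1→{A,B} P2→{P,R}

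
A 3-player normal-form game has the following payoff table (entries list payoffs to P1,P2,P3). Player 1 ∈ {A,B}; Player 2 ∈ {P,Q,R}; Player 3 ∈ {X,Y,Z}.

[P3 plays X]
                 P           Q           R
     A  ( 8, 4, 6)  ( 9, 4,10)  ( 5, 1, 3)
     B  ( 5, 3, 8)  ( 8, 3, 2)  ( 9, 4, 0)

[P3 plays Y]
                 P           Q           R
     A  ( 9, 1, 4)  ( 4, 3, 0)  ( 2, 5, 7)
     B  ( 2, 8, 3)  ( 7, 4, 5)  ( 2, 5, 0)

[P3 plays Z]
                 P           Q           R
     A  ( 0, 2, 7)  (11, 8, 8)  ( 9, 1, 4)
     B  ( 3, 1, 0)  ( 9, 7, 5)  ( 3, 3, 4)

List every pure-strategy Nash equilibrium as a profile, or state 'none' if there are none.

Nash profiles: (A,Q,X), (A,R,Y)

(A,P,X): not NE [P3→Z gives 7>6]
(A,P,Y): not NE [P2→R gives 5>1; P3→Z gives 7>4]
(A,P,Z): not NE [P1→B gives 3>0; P2→Q gives 8>2]
(A,Q,X): NE
(A,Q,Y): not NE [P1→B gives 7>4; P2→R gives 5>3; P3→X gives 10>0]
(A,Q,Z): not NE [P3→X gives 10>8]
(A,R,X): not NE [P1→B gives 9>5; P2→Q gives 4>1; P3→Y gives 7>3]
(A,R,Y): NE
(A,R,Z): not NE [P2→Q gives 8>1; P3→Y gives 7>4]
(B,P,X): not NE [P1→A gives 8>5; P2→R gives 4>3]
(B,P,Y): not NE [P1→A gives 9>2; P3→X gives 8>3]
(B,P,Z): not NE [P2→Q gives 7>1; P3→X gives 8>0]
(B,Q,X): not NE [P1→A gives 9>8; P2→R gives 4>3; P3→Z gives 5>2]
(B,Q,Y): not NE [P2→P gives 8>4]
(B,Q,Z): not NE [P1→A gives 11>9]
(B,R,X): not NE [P3→Z gives 4>0]
(B,R,Y): not NE [P2→P gives 8>5; P3→Z gives 4>0]
(B,R,Z): not NE [P1→A gives 9>3; P2→Q gives 7>3]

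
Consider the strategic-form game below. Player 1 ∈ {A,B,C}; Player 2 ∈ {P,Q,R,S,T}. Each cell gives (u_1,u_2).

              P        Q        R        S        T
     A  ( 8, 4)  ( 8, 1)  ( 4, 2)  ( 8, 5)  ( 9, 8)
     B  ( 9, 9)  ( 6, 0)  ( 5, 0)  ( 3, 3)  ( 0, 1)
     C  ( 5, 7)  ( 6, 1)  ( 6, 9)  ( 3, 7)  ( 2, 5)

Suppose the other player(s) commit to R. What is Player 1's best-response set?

u_1(A vs R) = 4
u_1(B vs R) = 5
u_1(C vs R) = 6
max payoff 6 at {C}

P1 best: {C}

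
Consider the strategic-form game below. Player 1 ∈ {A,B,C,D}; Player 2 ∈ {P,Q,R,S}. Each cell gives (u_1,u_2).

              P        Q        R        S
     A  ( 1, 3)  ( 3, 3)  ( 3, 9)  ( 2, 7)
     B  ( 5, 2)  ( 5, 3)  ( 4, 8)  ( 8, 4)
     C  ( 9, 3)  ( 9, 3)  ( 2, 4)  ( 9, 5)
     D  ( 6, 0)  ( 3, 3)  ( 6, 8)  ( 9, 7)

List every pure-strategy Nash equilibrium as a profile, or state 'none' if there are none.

(A,P): not NE [P1→C gives 9>1; P2→R gives 9>3]
(A,Q): not NE [P1→C gives 9>3; P2→R gives 9>3]
(A,R): not NE [P1→D gives 6>3]
(A,S): not NE [P1→D gives 9>2; P2→R gives 9>7]
(B,P): not NE [P1→C gives 9>5; P2→R gives 8>2]
(B,Q): not NE [P1→C gives 9>5; P2→R gives 8>3]
(B,R): not NE [P1→D gives 6>4]
(B,S): not NE [P1→D gives 9>8; P2→R gives 8>4]
(C,P): not NE [P2→S gives 5>3]
(C,Q): not NE [P2→S gives 5>3]
(C,R): not NE [P1→D gives 6>2; P2→S gives 5>4]
(C,S): NE
(D,P): not NE [P1→C gives 9>6; P2→R gives 8>0]
(D,Q): not NE [P1→C gives 9>3; P2→R gives 8>3]
(D,R): NE
(D,S): not NE [P2→R gives 8>7]

Nash profiles: (C,S), (D,R)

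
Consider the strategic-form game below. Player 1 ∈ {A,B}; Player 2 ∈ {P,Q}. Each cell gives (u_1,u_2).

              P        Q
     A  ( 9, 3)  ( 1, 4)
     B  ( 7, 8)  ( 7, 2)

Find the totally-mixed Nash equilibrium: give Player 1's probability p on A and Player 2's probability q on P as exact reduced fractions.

P1 indiff ⇒ q·9+(1-q)·1 = q·7+(1-q)·7 ⇒ q(2) = (1-q)(6) ⇒ q = 3/4
P2 indiff ⇒ p·3+(1-p)·8 = p·4+(1-p)·2 ⇒ p(-1) = (1-p)(-6) ⇒ p = 6/7

(p,q) = (6/7, 3/4)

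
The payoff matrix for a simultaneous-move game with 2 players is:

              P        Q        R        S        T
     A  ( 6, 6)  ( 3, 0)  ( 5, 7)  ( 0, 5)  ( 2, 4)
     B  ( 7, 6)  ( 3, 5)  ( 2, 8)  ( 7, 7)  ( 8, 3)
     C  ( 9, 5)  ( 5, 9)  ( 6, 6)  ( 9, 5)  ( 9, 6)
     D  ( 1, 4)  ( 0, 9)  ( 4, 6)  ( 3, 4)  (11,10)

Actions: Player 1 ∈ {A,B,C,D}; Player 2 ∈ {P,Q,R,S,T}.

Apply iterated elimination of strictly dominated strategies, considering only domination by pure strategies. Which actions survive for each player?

P1 drop A (C beats it: P:9>6 Q:5>3 R:6>5 S:9>0 T:9>2)
P1 drop B (C beats it: P:9>7 Q:5>3 R:6>2 S:9>7 T:9>8)
P2 drop P (Q beats it: C:9>5 D:9>4)
P2 drop R (Q beats it: C:9>6 D:9>6)
P2 drop S (Q beats it: C:9>5 D:9>4)
P1→{C,D} P2→{Q,T}

Survivors P1:{C,D} P2:{Q,T}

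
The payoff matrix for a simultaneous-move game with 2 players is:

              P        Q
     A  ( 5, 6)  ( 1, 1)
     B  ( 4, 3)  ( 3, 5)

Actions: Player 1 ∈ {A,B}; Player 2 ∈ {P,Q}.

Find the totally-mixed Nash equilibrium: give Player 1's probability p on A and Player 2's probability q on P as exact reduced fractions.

P1 indiff ⇒ q·5+(1-q)·1 = q·4+(1-q)·3 ⇒ q(1) = (1-q)(2) ⇒ q = 2/3
P2 indiff ⇒ p·6+(1-p)·3 = p·1+(1-p)·5 ⇒ p(5) = (1-p)(2) ⇒ p = 2/7

p=2/7, q=2/3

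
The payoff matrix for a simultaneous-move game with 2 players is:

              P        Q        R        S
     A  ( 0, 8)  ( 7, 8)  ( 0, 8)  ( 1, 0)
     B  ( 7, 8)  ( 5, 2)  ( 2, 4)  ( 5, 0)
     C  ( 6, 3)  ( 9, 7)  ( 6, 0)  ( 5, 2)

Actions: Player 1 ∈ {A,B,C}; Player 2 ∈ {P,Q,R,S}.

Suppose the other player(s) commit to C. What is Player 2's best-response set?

P2 best: {Q}

u_2(P vs C) = 3
u_2(Q vs C) = 7
u_2(R vs C) = 0
u_2(S vs C) = 2
max payoff 7 at {Q}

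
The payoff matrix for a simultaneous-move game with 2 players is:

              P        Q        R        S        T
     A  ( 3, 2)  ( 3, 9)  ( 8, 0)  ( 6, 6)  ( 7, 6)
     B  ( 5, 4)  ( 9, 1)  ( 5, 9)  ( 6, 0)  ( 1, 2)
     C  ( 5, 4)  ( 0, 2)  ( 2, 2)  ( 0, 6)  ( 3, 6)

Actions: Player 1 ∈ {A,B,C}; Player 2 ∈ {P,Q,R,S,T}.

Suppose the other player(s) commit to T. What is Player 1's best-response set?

u_1(A vs T) = 7
u_1(B vs T) = 1
u_1(C vs T) = 3
max payoff 7 at {A}

BR_1 = {A}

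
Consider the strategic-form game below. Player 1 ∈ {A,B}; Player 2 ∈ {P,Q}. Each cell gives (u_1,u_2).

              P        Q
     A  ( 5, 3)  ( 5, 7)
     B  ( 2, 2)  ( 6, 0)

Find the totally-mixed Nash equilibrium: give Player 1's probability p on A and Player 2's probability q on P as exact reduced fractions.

p=1/3, q=1/4

P1 indiff ⇒ q·5+(1-q)·5 = q·2+(1-q)·6 ⇒ q(3) = (1-q)(1) ⇒ q = 1/4
P2 indiff ⇒ p·3+(1-p)·2 = p·7+(1-p)·0 ⇒ p(-4) = (1-p)(-2) ⇒ p = 1/3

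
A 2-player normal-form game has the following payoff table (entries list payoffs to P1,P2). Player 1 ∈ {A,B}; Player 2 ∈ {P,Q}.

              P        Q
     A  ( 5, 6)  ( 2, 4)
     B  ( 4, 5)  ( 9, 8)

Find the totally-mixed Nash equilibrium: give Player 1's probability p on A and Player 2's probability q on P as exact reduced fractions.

P1 indiff ⇒ q·5+(1-q)·2 = q·4+(1-q)·9 ⇒ q(1) = (1-q)(7) ⇒ q = 7/8
P2 indiff ⇒ p·6+(1-p)·5 = p·4+(1-p)·8 ⇒ p(2) = (1-p)(3) ⇒ p = 3/5

p=3/5, q=7/8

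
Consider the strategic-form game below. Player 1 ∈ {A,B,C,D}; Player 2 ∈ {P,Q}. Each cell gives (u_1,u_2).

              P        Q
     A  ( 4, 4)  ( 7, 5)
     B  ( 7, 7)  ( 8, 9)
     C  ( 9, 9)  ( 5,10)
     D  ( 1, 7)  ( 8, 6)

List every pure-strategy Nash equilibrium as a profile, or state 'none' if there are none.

Nash profiles: (B,Q)

(A,P): not NE [P1→C gives 9>4; P2→Q gives 5>4]
(A,Q): not NE [P1→D gives 8>7]
(B,P): not NE [P1→C gives 9>7; P2→Q gives 9>7]
(B,Q): NE
(C,P): not NE [P2→Q gives 10>9]
(C,Q): not NE [P1→D gives 8>5]
(D,P): not NE [P1→C gives 9>1]
(D,Q): not NE [P2→P gives 7>6]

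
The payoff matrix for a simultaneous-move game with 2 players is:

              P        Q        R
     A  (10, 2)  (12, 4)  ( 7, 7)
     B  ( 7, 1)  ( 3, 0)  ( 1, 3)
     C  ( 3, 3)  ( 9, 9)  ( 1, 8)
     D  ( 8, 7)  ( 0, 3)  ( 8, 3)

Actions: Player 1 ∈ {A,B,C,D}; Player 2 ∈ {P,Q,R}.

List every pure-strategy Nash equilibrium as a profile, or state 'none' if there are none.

PSNE: ∅

(A,P): not NE [P2→R gives 7>2]
(A,Q): not NE [P2→R gives 7>4]
(A,R): not NE [P1→D gives 8>7]
(B,P): not NE [P1→A gives 10>7; P2→R gives 3>1]
(B,Q): not NE [P1→A gives 12>3; P2→R gives 3>0]
(B,R): not NE [P1→D gives 8>1]
(C,P): not NE [P1→A gives 10>3; P2→Q gives 9>3]
(C,Q): not NE [P1→A gives 12>9]
(C,R): not NE [P1→D gives 8>1; P2→Q gives 9>8]
(D,P): not NE [P1→A gives 10>8]
(D,Q): not NE [P1→A gives 12>0; P2→P gives 7>3]
(D,R): not NE [P2→P gives 7>3]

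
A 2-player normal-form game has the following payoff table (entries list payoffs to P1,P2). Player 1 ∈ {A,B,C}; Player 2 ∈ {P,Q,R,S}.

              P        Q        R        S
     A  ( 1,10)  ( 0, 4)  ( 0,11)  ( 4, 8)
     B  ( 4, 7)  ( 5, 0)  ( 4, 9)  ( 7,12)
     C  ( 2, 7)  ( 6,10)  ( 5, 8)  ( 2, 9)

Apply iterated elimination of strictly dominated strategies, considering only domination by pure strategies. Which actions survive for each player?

P1 drop A (B beats it: P:4>1 Q:5>0 R:4>0 S:7>4)
P2 drop P (R beats it: B:9>7 C:8>7)
P2 drop R (S beats it: B:12>9 C:9>8)
P1→{B,C} P2→{Q,S}

Survivors P1:{B,C} P2:{Q,S}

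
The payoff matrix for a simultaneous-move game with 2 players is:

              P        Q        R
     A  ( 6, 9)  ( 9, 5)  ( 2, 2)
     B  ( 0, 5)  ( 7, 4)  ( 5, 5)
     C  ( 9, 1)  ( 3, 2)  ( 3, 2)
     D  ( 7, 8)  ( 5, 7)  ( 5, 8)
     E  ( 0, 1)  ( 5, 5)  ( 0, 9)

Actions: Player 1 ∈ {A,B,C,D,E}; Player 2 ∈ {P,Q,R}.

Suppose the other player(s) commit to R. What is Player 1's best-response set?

BR_1 = {B,D}

u_1(A vs R) = 2
u_1(B vs R) = 5
u_1(C vs R) = 3
u_1(D vs R) = 5
u_1(E vs R) = 0
max payoff 5 at {B,D}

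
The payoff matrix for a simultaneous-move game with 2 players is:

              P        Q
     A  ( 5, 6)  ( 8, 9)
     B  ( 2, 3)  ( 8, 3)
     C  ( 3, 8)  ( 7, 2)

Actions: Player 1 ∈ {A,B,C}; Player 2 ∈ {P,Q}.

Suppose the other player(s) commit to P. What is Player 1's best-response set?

u_1(A vs P) = 5
u_1(B vs P) = 2
u_1(C vs P) = 3
max payoff 5 at {A}

argmax u_1 = {A}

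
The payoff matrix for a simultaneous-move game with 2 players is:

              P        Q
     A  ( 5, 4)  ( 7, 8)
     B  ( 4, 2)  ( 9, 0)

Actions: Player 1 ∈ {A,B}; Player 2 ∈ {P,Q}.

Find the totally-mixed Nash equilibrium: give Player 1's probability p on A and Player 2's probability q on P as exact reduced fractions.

P1 indiff ⇒ q·5+(1-q)·7 = q·4+(1-q)·9 ⇒ q(1) = (1-q)(2) ⇒ q = 2/3
P2 indiff ⇒ p·4+(1-p)·2 = p·8+(1-p)·0 ⇒ p(-4) = (1-p)(-2) ⇒ p = 1/3

P1 mixes 1/3 on A; P2 mixes 2/3 on P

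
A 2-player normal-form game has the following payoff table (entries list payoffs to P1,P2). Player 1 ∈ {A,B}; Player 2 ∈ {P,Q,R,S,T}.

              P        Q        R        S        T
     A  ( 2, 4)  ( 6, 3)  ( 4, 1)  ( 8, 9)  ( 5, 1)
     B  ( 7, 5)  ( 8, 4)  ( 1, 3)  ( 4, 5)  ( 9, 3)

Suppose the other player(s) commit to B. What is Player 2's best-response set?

P2 best: {P,S}

u_2(P vs B) = 5
u_2(Q vs B) = 4
u_2(R vs B) = 3
u_2(S vs B) = 5
u_2(T vs B) = 3
max payoff 5 at {P,S}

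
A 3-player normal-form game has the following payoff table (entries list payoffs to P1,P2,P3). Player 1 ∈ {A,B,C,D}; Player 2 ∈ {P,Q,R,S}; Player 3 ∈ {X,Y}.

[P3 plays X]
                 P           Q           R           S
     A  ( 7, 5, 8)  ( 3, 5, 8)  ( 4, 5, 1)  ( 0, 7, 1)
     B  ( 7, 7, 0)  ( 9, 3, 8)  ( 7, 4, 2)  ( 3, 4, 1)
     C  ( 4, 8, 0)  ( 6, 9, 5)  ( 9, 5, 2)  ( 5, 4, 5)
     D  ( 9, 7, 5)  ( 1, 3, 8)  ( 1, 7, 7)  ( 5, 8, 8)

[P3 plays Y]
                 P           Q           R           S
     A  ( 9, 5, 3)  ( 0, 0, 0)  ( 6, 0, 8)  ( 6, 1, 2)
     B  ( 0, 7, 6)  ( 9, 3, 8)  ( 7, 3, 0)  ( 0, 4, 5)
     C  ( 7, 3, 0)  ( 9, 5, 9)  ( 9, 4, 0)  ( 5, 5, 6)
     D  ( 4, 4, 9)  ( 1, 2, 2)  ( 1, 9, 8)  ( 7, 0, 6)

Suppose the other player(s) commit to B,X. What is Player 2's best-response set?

argmax u_2 = {P}

u_2(P vs B,X) = 7
u_2(Q vs B,X) = 3
u_2(R vs B,X) = 4
u_2(S vs B,X) = 4
max payoff 7 at {P}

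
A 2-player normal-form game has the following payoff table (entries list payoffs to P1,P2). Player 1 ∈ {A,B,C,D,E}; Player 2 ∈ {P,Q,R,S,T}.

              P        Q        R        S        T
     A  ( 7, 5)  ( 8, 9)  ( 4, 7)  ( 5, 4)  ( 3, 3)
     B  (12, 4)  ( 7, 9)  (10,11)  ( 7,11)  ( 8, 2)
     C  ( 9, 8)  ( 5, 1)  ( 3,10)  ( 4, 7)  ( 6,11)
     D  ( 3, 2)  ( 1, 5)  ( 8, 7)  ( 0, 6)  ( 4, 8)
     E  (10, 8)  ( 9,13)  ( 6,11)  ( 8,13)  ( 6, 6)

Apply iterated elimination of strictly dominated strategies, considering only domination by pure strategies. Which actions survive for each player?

IESDS → P1:{B,E} P2:{Q,R,S}

P1 drop A (E beats it: P:10>7 Q:9>8 R:6>4 S:8>5 T:6>3)
P1 drop C (B beats it: P:12>9 Q:7>5 R:10>3 S:7>4 T:8>6)
P1 drop D (B beats it: P:12>3 Q:7>1 R:10>8 S:7>0 T:8>4)
P2 drop P (Q beats it: B:9>4 E:13>8)
P2 drop T (Q beats it: B:9>2 E:13>6)
P1→{B,E} P2→{Q,R,S}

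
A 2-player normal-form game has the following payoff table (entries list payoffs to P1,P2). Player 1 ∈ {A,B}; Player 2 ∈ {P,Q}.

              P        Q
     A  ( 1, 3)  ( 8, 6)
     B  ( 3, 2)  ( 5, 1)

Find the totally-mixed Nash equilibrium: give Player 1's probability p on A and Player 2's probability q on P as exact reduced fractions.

P1 indiff ⇒ q·1+(1-q)·8 = q·3+(1-q)·5 ⇒ q(-2) = (1-q)(-3) ⇒ q = 3/5
P2 indiff ⇒ p·3+(1-p)·2 = p·6+(1-p)·1 ⇒ p(-3) = (1-p)(-1) ⇒ p = 1/4

p=1/4, q=3/5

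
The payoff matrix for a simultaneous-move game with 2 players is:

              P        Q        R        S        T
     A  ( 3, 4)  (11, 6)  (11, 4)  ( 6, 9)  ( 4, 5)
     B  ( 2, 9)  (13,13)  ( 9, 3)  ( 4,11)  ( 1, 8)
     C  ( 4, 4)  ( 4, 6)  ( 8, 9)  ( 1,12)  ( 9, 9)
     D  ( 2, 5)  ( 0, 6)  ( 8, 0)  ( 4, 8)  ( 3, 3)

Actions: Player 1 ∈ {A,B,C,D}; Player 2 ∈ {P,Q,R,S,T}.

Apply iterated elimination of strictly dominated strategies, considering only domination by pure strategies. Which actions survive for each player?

P1 drop D (A beats it: P:3>2 Q:11>0 R:11>8 S:6>4 T:4>3)
P2 drop P (Q beats it: A:6>4 B:13>9 C:6>4)
P2 drop R (S beats it: A:9>4 B:11>3 C:12>9)
P2 drop T (S beats it: A:9>5 B:11>8 C:12>9)
P1 drop C (A beats it: Q:11>4 S:6>1)
P1→{A,B} P2→{Q,S}

Remaining: P1:{A,B} P2:{Q,S}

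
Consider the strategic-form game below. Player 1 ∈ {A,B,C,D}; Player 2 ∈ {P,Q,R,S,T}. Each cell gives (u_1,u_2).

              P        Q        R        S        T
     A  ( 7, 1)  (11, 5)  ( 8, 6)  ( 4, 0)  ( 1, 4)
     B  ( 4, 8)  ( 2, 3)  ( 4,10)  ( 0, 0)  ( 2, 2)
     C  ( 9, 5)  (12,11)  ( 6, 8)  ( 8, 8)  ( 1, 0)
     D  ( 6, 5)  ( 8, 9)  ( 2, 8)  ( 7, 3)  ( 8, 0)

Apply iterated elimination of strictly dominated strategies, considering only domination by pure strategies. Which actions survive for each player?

P2 drop P (R beats it: A:6>1 B:10>8 C:8>5 D:8>5)
P2 drop S (Q beats it: A:5>0 B:3>0 C:11>8 D:9>3)
P2 drop T (Q beats it: A:5>4 B:3>2 C:11>0 D:9>0)
P1 drop B (A beats it: Q:11>2 R:8>4)
P1 drop D (A beats it: Q:11>8 R:8>2)
P1→{A,C} P2→{Q,R}

IESDS → P1:{A,C} P2:{Q,R}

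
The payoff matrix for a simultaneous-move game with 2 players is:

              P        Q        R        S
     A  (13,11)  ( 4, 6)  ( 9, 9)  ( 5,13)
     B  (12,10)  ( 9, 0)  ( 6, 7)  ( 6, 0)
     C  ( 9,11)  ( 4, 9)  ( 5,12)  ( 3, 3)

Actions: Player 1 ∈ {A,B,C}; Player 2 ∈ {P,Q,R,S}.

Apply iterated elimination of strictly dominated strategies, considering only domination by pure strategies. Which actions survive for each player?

P1 drop C (B beats it: P:12>9 Q:9>4 R:6>5 S:6>3)
P2 drop Q (P beats it: A:11>6 B:10>0)
P2 drop R (P beats it: A:11>9 B:10>7)
P1→{A,B} P2→{P,S}

Remaining: P1:{A,B} P2:{P,S}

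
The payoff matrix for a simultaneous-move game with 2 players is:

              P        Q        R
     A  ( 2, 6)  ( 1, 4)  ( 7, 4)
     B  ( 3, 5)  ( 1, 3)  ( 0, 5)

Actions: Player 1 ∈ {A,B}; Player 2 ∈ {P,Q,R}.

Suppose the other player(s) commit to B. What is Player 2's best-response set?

u_2(P vs B) = 5
u_2(Q vs B) = 3
u_2(R vs B) = 5
max payoff 5 at {P,R}

argmax u_2 = {P,R}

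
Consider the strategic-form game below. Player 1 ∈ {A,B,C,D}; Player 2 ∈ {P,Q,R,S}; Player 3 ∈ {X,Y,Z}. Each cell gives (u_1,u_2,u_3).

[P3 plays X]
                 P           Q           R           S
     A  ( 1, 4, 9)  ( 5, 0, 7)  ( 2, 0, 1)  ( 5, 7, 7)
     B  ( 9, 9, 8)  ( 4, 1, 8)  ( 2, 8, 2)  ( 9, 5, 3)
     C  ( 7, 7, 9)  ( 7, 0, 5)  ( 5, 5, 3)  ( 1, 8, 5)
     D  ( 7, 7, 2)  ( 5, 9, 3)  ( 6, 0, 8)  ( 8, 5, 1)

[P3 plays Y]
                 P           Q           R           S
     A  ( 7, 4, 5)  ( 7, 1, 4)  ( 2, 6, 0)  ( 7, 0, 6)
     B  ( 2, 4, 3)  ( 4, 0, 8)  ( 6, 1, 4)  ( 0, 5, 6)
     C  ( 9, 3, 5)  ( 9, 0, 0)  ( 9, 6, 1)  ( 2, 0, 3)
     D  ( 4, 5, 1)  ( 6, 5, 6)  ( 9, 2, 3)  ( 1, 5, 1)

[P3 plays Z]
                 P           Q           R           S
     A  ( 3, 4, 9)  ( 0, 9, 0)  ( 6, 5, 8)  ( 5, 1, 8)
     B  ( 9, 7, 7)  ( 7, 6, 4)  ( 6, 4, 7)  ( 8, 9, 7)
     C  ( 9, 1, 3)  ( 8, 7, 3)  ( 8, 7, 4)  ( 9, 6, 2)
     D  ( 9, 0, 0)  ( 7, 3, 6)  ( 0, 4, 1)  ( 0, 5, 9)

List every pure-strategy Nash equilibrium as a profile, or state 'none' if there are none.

Nash profiles: (B,P,X), (C,R,Z)

(A,P,X): not NE [P1→B gives 9>1; P2→S gives 7>4]
(A,P,Y): not NE [P1→C gives 9>7; P2→R gives 6>4; P3→Z gives 9>5]
(A,P,Z): not NE [P1→D gives 9>3; P2→Q gives 9>4]
(A,Q,X): not NE [P1→C gives 7>5; P2→S gives 7>0]
(A,Q,Y): not NE [P1→C gives 9>7; P2→R gives 6>1; P3→X gives 7>4]
(A,Q,Z): not NE [P1→C gives 8>0; P3→X gives 7>0]
(A,R,X): not NE [P1→D gives 6>2; P2→S gives 7>0; P3→Z gives 8>1]
(A,R,Y): not NE [P1→D gives 9>2; P3→Z gives 8>0]
(A,R,Z): not NE [P1→C gives 8>6; P2→Q gives 9>5]
(A,S,X): not NE [P1→B gives 9>5; P3→Z gives 8>7]
(A,S,Y): not NE [P2→R gives 6>0; P3→Z gives 8>6]
(A,S,Z): not NE [P1→C gives 9>5; P2→Q gives 9>1]
(B,P,X): NE
(B,P,Y): not NE [P1→C gives 9>2; P2→S gives 5>4; P3→X gives 8>3]
(B,P,Z): not NE [P2→S gives 9>7; P3→X gives 8>7]
(B,Q,X): not NE [P1→C gives 7>4; P2→P gives 9>1]
(B,Q,Y): not NE [P1→C gives 9>4; P2→S gives 5>0]
(B,Q,Z): not NE [P1→C gives 8>7; P2→S gives 9>6; P3→Y gives 8>4]
(B,R,X): not NE [P1→D gives 6>2; P2→P gives 9>8; P3→Z gives 7>2]
(B,R,Y): not NE [P1→D gives 9>6; P2→S gives 5>1; P3→Z gives 7>4]
(B,R,Z): not NE [P1→C gives 8>6; P2→S gives 9>4]
(B,S,X): not NE [P2→P gives 9>5; P3→Z gives 7>3]
(B,S,Y): not NE [P1→A gives 7>0; P3→Z gives 7>6]
(B,S,Z): not NE [P1→C gives 9>8]
(C,P,X): not NE [P1→B gives 9>7; P2→S gives 8>7]
(C,P,Y): not NE [P2→R gives 6>3; P3→X gives 9>5]
(C,P,Z): not NE [P2→R gives 7>1; P3→X gives 9>3]
(C,Q,X): not NE [P2→S gives 8>0]
(C,Q,Y): not NE [P2→R gives 6>0; P3→X gives 5>0]
(C,Q,Z): not NE [P3→X gives 5>3]
(C,R,X): not NE [P1→D gives 6>5; P2→S gives 8>5; P3→Z gives 4>3]
(C,R,Y): not NE [P3→Z gives 4>1]
(C,R,Z): NE
(C,S,X): not NE [P1→B gives 9>1]
(C,S,Y): not NE [P1→A gives 7>2; P2→R gives 6>0; P3→X gives 5>3]
(C,S,Z): not NE [P2→R gives 7>6; P3→X gives 5>2]
(D,P,X): not NE [P1→B gives 9>7; P2→Q gives 9>7]
(D,P,Y): not NE [P1→C gives 9>4; P3→X gives 2>1]
(D,P,Z): not NE [P2→S gives 5>0; P3→X gives 2>0]
(D,Q,X): not NE [P1→C gives 7>5; P3→Z gives 6>3]
(D,Q,Y): not NE [P1→C gives 9>6]
(D,Q,Z): not NE [P1→C gives 8>7; P2→S gives 5>3]
(D,R,X): not NE [P2→Q gives 9>0]
(D,R,Y): not NE [P2→S gives 5>2; P3→X gives 8>3]
(D,R,Z): not NE [P1→C gives 8>0; P2→S gives 5>4; P3→X gives 8>1]
(D,S,X): not NE [P1→B gives 9>8; P2→Q gives 9>5; P3→Z gives 9>1]
(D,S,Y): not NE [P1→A gives 7>1; P3→Z gives 9>1]
(D,S,Z): not NE [P1→C gives 9>0]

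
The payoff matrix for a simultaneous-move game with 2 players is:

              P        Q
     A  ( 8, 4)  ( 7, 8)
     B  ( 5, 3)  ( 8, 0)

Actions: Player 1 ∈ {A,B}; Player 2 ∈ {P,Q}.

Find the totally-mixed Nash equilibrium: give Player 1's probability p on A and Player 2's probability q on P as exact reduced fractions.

P1 indiff ⇒ q·8+(1-q)·7 = q·5+(1-q)·8 ⇒ q(3) = (1-q)(1) ⇒ q = 1/4
P2 indiff ⇒ p·4+(1-p)·3 = p·8+(1-p)·0 ⇒ p(-4) = (1-p)(-3) ⇒ p = 3/7

P1 mixes 3/7 on A; P2 mixes 1/4 on P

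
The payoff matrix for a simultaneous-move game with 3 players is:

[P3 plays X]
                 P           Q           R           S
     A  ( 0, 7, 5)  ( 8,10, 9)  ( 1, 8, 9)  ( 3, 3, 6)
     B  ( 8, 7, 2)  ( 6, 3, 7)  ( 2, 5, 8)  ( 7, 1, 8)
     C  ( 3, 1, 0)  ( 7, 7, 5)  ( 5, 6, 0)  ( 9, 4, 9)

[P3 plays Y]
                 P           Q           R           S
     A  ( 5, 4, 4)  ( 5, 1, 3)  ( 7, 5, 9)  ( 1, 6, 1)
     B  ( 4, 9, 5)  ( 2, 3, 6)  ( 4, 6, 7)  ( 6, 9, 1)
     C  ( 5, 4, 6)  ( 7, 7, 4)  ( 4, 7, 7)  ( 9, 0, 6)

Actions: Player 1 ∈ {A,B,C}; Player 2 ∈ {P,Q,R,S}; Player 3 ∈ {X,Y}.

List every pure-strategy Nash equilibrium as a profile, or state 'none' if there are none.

PSNE = {(A,Q,X)}

(A,P,X): not NE [P1→B gives 8>0; P2→Q gives 10>7]
(A,P,Y): not NE [P2→S gives 6>4; P3→X gives 5>4]
(A,Q,X): NE
(A,Q,Y): not NE [P1→C gives 7>5; P2→S gives 6>1; P3→X gives 9>3]
(A,R,X): not NE [P1→C gives 5>1; P2→Q gives 10>8]
(A,R,Y): not NE [P2→S gives 6>5]
(A,S,X): not NE [P1→C gives 9>3; P2→Q gives 10>3]
(A,S,Y): not NE [P1→C gives 9>1; P3→X gives 6>1]
(B,P,X): not NE [P3→Y gives 5>2]
(B,P,Y): not NE [P1→C gives 5>4]
(B,Q,X): not NE [P1→A gives 8>6; P2→P gives 7>3]
(B,Q,Y): not NE [P1→C gives 7>2; P2→S gives 9>3; P3→X gives 7>6]
(B,R,X): not NE [P1→C gives 5>2; P2→P gives 7>5]
(B,R,Y): not NE [P1→A gives 7>4; P2→S gives 9>6; P3→X gives 8>7]
(B,S,X): not NE [P1→C gives 9>7; P2→P gives 7>1]
(B,S,Y): not NE [P1→C gives 9>6; P3→X gives 8>1]
(C,P,X): not NE [P1→B gives 8>3; P2→Q gives 7>1; P3→Y gives 6>0]
(C,P,Y): not NE [P2→R gives 7>4]
(C,Q,X): not NE [P1→A gives 8>7]
(C,Q,Y): not NE [P3→X gives 5>4]
(C,R,X): not NE [P2→Q gives 7>6; P3→Y gives 7>0]
(C,R,Y): not NE [P1→A gives 7>4]
(C,S,X): not NE [P2→Q gives 7>4]
(C,S,Y): not NE [P2→R gives 7>0; P3→X gives 9>6]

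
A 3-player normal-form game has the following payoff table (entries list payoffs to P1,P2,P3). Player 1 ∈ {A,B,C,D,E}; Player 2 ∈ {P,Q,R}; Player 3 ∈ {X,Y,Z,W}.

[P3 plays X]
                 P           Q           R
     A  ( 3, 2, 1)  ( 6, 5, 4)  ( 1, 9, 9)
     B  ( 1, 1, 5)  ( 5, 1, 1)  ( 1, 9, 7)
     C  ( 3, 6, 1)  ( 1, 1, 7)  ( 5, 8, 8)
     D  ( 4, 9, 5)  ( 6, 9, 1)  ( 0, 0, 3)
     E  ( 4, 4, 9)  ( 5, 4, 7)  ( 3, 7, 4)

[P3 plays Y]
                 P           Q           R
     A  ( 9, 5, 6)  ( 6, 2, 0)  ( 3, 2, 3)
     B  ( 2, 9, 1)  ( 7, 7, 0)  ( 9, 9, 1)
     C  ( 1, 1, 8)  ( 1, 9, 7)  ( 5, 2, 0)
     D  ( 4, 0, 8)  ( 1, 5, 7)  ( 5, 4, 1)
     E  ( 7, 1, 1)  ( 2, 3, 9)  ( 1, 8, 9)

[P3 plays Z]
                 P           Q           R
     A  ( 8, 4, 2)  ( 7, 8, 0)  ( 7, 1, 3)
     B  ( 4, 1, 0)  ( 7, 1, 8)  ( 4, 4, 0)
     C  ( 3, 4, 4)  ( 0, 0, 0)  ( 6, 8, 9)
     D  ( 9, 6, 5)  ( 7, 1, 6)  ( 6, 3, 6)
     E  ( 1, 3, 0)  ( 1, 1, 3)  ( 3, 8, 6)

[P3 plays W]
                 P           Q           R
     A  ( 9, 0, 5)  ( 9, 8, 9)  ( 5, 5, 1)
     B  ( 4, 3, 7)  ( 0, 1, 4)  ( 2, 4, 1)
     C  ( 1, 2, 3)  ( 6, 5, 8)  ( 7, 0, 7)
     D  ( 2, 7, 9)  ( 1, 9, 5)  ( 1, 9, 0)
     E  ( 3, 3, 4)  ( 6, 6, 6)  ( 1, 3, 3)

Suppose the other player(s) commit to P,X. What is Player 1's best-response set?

u_1(A vs P,X) = 3
u_1(B vs P,X) = 1
u_1(C vs P,X) = 3
u_1(D vs P,X) = 4
u_1(E vs P,X) = 4
max payoff 4 at {D,E}

BR_1 = {D,E}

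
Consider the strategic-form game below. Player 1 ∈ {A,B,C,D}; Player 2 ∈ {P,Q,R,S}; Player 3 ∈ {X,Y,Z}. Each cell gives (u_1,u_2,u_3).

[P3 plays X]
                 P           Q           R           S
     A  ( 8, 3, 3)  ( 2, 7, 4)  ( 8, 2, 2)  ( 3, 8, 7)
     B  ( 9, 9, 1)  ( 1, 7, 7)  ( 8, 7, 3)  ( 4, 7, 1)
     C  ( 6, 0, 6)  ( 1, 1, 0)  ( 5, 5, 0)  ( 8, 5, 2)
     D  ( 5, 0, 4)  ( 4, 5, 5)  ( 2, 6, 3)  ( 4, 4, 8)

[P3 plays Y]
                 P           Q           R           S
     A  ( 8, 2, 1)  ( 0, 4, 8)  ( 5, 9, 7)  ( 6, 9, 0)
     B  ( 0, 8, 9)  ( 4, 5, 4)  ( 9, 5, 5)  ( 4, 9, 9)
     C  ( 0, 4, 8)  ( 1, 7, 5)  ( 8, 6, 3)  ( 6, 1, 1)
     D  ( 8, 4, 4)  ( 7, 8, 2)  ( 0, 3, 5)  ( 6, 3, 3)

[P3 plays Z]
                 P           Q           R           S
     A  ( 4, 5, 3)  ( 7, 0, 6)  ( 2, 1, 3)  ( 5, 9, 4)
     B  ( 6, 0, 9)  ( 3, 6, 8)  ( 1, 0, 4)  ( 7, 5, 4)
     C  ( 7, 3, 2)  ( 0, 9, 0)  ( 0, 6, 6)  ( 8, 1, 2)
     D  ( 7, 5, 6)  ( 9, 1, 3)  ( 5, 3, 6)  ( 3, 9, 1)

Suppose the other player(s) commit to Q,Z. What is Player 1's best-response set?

u_1(A vs Q,Z) = 7
u_1(B vs Q,Z) = 3
u_1(C vs Q,Z) = 0
u_1(D vs Q,Z) = 9
max payoff 9 at {D}

P1 best: {D}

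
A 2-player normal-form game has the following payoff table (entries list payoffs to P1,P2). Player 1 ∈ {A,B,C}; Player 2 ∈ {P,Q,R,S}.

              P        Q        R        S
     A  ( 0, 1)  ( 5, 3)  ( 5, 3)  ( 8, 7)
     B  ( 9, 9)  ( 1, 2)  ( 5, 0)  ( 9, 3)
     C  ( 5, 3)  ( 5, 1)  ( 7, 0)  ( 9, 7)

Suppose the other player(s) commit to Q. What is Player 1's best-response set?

P1 best: {A,C}

u_1(A vs Q) = 5
u_1(B vs Q) = 1
u_1(C vs Q) = 5
max payoff 5 at {A,C}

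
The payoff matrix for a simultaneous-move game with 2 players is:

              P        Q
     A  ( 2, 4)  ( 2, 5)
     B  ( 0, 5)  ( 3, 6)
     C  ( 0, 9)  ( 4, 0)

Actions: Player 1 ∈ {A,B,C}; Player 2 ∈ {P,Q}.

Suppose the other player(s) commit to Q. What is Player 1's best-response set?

P1 best: {C}

u_1(A vs Q) = 2
u_1(B vs Q) = 3
u_1(C vs Q) = 4
max payoff 4 at {C}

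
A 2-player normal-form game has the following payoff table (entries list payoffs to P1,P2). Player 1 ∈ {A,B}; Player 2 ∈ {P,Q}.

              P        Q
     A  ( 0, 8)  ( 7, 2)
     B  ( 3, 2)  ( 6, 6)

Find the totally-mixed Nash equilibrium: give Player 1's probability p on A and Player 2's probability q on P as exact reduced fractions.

P1 mixes 2/5 on A; P2 mixes 1/4 on P

P1 indiff ⇒ q·0+(1-q)·7 = q·3+(1-q)·6 ⇒ q(-3) = (1-q)(-1) ⇒ q = 1/4
P2 indiff ⇒ p·8+(1-p)·2 = p·2+(1-p)·6 ⇒ p(6) = (1-p)(4) ⇒ p = 2/5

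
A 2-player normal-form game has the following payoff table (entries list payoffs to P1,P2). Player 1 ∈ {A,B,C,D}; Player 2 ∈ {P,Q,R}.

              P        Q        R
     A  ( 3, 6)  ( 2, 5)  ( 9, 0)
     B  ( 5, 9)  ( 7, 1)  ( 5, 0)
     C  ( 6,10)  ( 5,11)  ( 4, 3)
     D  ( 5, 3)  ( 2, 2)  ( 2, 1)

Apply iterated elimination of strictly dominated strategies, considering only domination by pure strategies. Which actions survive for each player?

Survivors P1:{B,C} P2:{P,Q}

P1 drop D (C beats it: P:6>5 Q:5>2 R:4>2)
P2 drop R (P beats it: A:6>0 B:9>0 C:10>3)
P1 drop A (B beats it: P:5>3 Q:7>2)
P1→{B,C} P2→{P,Q}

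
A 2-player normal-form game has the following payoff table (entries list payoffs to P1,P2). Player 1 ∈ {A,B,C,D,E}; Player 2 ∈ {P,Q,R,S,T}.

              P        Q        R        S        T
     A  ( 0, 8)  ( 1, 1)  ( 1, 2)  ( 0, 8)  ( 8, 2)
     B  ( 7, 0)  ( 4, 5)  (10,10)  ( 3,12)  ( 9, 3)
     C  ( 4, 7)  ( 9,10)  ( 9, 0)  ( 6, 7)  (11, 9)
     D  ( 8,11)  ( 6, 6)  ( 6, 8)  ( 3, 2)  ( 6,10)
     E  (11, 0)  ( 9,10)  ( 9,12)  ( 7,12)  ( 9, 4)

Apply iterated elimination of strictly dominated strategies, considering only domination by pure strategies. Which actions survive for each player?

P1 drop A (B beats it: P:7>0 Q:4>1 R:10>1 S:3>0 T:9>8)
P1 drop D (E beats it: P:11>8 Q:9>6 R:9>6 S:7>3 T:9>6)
P2 drop P (Q beats it: B:5>0 C:10>7 E:10>0)
P2 drop T (Q beats it: B:5>3 C:10>9 E:10>4)
P1→{B,C,E} P2→{Q,R,S}

Survivors P1:{B,C,E} P2:{Q,R,S}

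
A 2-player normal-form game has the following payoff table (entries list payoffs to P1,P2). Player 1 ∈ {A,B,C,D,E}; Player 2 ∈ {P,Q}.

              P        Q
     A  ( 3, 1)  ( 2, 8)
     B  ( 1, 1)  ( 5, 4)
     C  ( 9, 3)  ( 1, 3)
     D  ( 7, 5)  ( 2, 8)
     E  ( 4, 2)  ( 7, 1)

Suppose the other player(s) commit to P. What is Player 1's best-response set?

u_1(A vs P) = 3
u_1(B vs P) = 1
u_1(C vs P) = 9
u_1(D vs P) = 7
u_1(E vs P) = 4
max payoff 9 at {C}

argmax u_1 = {C}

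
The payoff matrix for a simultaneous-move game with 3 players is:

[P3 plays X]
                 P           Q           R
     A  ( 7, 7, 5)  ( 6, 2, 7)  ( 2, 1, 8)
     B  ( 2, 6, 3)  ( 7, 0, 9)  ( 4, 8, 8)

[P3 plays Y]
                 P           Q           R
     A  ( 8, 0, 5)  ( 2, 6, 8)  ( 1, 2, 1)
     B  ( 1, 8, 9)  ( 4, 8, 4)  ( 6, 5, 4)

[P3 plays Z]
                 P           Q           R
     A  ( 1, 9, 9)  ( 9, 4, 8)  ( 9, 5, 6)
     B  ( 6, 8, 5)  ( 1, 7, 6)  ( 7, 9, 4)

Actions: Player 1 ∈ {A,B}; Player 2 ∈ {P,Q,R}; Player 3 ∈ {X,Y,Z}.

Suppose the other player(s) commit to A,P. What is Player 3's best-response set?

u_3(X vs A,P) = 5
u_3(Y vs A,P) = 5
u_3(Z vs A,P) = 9
max payoff 9 at {Z}

argmax u_3 = {Z}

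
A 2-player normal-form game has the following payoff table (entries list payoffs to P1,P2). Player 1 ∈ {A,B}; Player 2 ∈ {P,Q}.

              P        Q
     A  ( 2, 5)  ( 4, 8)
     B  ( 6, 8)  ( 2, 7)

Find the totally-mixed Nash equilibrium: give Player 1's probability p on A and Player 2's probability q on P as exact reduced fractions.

P1 mixes 1/4 on A; P2 mixes 1/3 on P

P1 indiff ⇒ q·2+(1-q)·4 = q·6+(1-q)·2 ⇒ q(-4) = (1-q)(-2) ⇒ q = 1/3
P2 indiff ⇒ p·5+(1-p)·8 = p·8+(1-p)·7 ⇒ p(-3) = (1-p)(-1) ⇒ p = 1/4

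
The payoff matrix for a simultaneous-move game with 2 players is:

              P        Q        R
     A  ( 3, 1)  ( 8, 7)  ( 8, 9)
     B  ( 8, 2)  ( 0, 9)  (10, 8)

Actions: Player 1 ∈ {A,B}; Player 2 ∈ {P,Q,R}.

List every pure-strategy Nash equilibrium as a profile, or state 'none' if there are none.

(A,P): not NE [P1→B gives 8>3; P2→R gives 9>1]
(A,Q): not NE [P2→R gives 9>7]
(A,R): not NE [P1→B gives 10>8]
(B,P): not NE [P2→Q gives 9>2]
(B,Q): not NE [P1→A gives 8>0]
(B,R): not NE [P2→Q gives 9>8]

PSNE: ∅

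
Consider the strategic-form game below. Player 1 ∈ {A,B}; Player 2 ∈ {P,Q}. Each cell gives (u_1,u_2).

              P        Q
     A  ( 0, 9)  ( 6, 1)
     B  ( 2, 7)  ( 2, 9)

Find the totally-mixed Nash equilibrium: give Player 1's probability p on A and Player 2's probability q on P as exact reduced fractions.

P1 indiff ⇒ q·0+(1-q)·6 = q·2+(1-q)·2 ⇒ q(-2) = (1-q)(-4) ⇒ q = 2/3
P2 indiff ⇒ p·9+(1-p)·7 = p·1+(1-p)·9 ⇒ p(8) = (1-p)(2) ⇒ p = 1/5

(p,q) = (1/5, 2/3)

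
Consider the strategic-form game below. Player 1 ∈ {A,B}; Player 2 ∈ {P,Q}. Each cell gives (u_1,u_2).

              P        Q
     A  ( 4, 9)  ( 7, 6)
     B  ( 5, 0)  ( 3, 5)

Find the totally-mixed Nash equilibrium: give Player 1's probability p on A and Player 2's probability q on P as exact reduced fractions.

P1 indiff ⇒ q·4+(1-q)·7 = q·5+(1-q)·3 ⇒ q(-1) = (1-q)(-4) ⇒ q = 4/5
P2 indiff ⇒ p·9+(1-p)·0 = p·6+(1-p)·5 ⇒ p(3) = (1-p)(5) ⇒ p = 5/8

(p,q) = (5/8, 4/5)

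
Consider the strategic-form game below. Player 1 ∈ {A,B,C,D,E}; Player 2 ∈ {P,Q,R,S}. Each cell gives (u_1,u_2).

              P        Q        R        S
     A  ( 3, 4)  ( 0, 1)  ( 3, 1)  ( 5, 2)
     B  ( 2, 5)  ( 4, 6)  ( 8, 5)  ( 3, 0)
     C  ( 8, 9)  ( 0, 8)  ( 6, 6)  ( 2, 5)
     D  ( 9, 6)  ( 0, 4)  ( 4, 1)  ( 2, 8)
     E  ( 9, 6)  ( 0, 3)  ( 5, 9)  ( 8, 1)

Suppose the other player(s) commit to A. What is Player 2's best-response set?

u_2(P vs A) = 4
u_2(Q vs A) = 1
u_2(R vs A) = 1
u_2(S vs A) = 2
max payoff 4 at {P}

argmax u_2 = {P}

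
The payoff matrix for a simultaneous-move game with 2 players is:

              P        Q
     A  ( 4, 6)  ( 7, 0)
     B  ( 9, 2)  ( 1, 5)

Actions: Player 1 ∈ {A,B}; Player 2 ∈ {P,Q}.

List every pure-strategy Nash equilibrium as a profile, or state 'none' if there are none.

No pure NE.

(A,P): not NE [P1→B gives 9>4]
(A,Q): not NE [P2→P gives 6>0]
(B,P): not NE [P2→Q gives 5>2]
(B,Q): not NE [P1→A gives 7>1]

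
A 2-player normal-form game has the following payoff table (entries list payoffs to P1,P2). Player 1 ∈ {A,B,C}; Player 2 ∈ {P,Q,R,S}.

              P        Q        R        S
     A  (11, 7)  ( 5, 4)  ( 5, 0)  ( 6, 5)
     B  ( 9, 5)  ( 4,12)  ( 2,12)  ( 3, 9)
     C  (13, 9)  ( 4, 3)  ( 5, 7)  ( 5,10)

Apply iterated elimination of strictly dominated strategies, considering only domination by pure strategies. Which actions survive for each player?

Remaining: P1:{A,C} P2:{P,S}

P1 drop B (A beats it: P:11>9 Q:5>4 R:5>2 S:6>3)
P2 drop Q (P beats it: A:7>4 C:9>3)
P2 drop R (P beats it: A:7>0 C:9>7)
P1→{A,C} P2→{P,S}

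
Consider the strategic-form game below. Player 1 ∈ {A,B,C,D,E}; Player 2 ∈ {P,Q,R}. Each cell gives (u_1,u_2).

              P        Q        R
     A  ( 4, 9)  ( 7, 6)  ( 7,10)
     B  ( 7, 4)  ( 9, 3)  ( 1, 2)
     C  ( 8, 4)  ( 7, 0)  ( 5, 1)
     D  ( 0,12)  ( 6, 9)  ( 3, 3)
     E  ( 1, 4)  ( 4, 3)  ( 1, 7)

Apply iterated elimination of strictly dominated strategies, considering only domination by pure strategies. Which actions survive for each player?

P1 drop D (A beats it: P:4>0 Q:7>6 R:7>3)
P1 drop E (A beats it: P:4>1 Q:7>4 R:7>1)
P2 drop Q (P beats it: A:9>6 B:4>3 C:4>0)
P1 drop B (C beats it: P:8>7 R:5>1)
P1→{A,C} P2→{P,R}

Remaining: P1:{A,C} P2:{P,R}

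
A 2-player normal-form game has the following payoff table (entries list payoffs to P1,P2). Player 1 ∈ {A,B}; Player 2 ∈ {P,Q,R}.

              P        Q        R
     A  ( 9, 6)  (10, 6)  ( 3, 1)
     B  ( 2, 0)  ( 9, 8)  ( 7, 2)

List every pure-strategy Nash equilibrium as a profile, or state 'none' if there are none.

(A,P): NE
(A,Q): NE
(A,R): not NE [P1→B gives 7>3; P2→Q gives 6>1]
(B,P): not NE [P1→A gives 9>2; P2→Q gives 8>0]
(B,Q): not NE [P1→A gives 10>9]
(B,R): not NE [P2→Q gives 8>2]

NE set: (A,P), (A,Q)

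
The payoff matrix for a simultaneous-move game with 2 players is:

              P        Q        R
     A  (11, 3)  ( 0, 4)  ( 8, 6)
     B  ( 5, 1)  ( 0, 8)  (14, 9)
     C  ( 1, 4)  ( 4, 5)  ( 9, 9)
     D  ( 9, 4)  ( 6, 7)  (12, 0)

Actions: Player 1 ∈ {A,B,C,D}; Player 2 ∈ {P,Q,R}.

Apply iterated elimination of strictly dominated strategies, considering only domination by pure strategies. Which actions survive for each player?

Survivors P1:{B,D} P2:{Q,R}

P1 drop C (D beats it: P:9>1 Q:6>4 R:12>9)
P2 drop P (Q beats it: A:4>3 B:8>1 D:7>4)
P1 drop A (D beats it: Q:6>0 R:12>8)
P1→{B,D} P2→{Q,R}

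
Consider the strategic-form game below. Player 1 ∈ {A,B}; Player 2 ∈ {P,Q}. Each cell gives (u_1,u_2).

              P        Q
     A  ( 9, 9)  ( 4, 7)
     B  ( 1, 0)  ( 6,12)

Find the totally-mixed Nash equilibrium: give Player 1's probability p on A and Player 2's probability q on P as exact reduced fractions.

P1 mixes 6/7 on A; P2 mixes 1/5 on P

P1 indiff ⇒ q·9+(1-q)·4 = q·1+(1-q)·6 ⇒ q(8) = (1-q)(2) ⇒ q = 1/5
P2 indiff ⇒ p·9+(1-p)·0 = p·7+(1-p)·12 ⇒ p(2) = (1-p)(12) ⇒ p = 6/7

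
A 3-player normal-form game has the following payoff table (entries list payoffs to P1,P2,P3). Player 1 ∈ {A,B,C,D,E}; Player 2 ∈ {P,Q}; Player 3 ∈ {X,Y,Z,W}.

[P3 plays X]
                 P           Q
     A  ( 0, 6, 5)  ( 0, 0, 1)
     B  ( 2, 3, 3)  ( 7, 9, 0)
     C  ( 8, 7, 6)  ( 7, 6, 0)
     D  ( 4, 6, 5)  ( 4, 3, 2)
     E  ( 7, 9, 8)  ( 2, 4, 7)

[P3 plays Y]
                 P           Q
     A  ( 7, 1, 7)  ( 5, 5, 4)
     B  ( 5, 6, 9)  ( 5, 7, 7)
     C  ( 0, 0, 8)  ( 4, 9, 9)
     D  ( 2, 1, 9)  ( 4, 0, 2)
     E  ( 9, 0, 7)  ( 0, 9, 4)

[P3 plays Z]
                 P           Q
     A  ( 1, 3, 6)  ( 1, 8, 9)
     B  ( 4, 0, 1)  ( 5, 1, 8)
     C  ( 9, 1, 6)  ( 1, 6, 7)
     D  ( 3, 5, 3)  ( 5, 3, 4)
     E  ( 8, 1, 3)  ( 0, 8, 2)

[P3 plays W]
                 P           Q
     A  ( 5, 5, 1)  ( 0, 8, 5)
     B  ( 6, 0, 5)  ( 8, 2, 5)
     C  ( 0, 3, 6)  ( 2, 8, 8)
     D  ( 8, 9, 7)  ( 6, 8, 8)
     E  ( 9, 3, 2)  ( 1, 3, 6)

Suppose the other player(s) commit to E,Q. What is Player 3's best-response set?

P3 best: {X}

u_3(X vs E,Q) = 7
u_3(Y vs E,Q) = 4
u_3(Z vs E,Q) = 2
u_3(W vs E,Q) = 6
max payoff 7 at {X}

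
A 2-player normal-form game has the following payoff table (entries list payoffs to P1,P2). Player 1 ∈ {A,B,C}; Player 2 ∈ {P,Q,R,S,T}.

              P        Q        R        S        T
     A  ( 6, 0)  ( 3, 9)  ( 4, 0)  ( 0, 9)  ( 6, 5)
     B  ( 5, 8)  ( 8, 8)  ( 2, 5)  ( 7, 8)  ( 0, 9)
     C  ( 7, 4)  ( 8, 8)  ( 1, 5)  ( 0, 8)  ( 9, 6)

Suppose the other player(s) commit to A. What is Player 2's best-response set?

BR_2 = {Q,S}

u_2(P vs A) = 0
u_2(Q vs A) = 9
u_2(R vs A) = 0
u_2(S vs A) = 9
u_2(T vs A) = 5
max payoff 9 at {Q,S}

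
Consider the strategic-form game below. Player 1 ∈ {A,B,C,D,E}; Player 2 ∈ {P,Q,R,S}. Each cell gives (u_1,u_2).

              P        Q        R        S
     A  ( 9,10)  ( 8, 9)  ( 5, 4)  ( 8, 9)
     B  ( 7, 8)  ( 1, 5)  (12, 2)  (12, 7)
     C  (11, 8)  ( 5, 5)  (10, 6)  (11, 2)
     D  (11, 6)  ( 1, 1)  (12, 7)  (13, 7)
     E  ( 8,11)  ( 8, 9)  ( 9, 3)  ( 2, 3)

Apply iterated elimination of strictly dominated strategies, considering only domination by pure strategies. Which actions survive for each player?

P2 drop Q (P beats it: A:10>9 B:8>5 C:8>5 D:6>1 E:11>9)
P1 drop A (C beats it: P:11>9 R:10>5 S:11>8)
P1 drop E (C beats it: P:11>8 R:10>9 S:11>2)
P1→{B,C,D} P2→{P,R,S}

Remaining: P1:{B,C,D} P2:{P,R,S}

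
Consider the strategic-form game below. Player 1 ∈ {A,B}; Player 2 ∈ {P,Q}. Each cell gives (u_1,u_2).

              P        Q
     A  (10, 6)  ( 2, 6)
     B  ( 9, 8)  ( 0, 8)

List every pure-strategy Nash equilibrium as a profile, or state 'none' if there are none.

NE set: (A,P), (A,Q)

(A,P): NE
(A,Q): NE
(B,P): not NE [P1→A gives 10>9]
(B,Q): not NE [P1→A gives 2>0]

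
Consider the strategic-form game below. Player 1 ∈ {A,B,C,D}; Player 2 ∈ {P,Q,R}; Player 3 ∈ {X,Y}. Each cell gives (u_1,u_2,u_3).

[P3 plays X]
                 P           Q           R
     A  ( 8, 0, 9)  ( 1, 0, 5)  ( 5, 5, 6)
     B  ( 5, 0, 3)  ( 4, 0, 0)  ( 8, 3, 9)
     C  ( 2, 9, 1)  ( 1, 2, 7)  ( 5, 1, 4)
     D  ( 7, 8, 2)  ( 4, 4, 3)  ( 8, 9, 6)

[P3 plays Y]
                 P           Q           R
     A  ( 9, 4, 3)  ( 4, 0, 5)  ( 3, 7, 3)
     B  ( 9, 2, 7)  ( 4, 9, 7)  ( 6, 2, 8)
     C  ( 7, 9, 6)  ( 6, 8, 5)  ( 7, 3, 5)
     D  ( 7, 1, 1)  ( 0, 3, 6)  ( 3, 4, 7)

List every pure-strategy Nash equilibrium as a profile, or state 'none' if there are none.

(A,P,X): not NE [P2→R gives 5>0]
(A,P,Y): not NE [P2→R gives 7>4; P3→X gives 9>3]
(A,Q,X): not NE [P1→D gives 4>1; P2→R gives 5>0]
(A,Q,Y): not NE [P1→C gives 6>4; P2→R gives 7>0]
(A,R,X): not NE [P1→D gives 8>5]
(A,R,Y): not NE [P1→C gives 7>3; P3→X gives 6>3]
(B,P,X): not NE [P1→A gives 8>5; P2→R gives 3>0; P3→Y gives 7>3]
(B,P,Y): not NE [P2→Q gives 9>2]
(B,Q,X): not NE [P2→R gives 3>0; P3→Y gives 7>0]
(B,Q,Y): not NE [P1→C gives 6>4]
(B,R,X): NE
(B,R,Y): not NE [P1→C gives 7>6; P2→Q gives 9>2; P3→X gives 9>8]
(C,P,X): not NE [P1→A gives 8>2; P3→Y gives 6>1]
(C,P,Y): not NE [P1→B gives 9>7]
(C,Q,X): not NE [P1→D gives 4>1; P2→P gives 9>2]
(C,Q,Y): not NE [P2→P gives 9>8; P3→X gives 7>5]
(C,R,X): not NE [P1→D gives 8>5; P2→P gives 9>1; P3→Y gives 5>4]
(C,R,Y): not NE [P2→P gives 9>3]
(D,P,X): not NE [P1→A gives 8>7; P2→R gives 9>8]
(D,P,Y): not NE [P1→B gives 9>7; P2→R gives 4>1; P3→X gives 2>1]
(D,Q,X): not NE [P2→R gives 9>4; P3→Y gives 6>3]
(D,Q,Y): not NE [P1→C gives 6>0; P2→R gives 4>3]
(D,R,X): not NE [P3→Y gives 7>6]
(D,R,Y): not NE [P1→C gives 7>3]

PSNE = {(B,R,X)}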